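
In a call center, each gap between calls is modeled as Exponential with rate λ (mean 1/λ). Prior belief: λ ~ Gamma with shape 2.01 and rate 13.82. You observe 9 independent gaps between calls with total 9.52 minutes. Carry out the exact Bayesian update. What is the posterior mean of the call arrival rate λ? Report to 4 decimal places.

0.4717

With a Gamma(shape α, rate β) prior on the exponential rate λ, the posterior after n observations with total T = Σxᵢ is Gamma(α+n, β+T).
Posterior: Gamma(2.01+9, 13.82+9.52) = Gamma(11.01, 23.34).
Posterior mean of λ = α/β = 11.01/23.34 = 0.4717.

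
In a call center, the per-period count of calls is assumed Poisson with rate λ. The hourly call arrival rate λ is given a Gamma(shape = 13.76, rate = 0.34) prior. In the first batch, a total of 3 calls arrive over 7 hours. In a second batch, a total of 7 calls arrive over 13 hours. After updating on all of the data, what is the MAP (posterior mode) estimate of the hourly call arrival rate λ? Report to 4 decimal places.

1.1190

With a Gamma(shape α, rate β) prior, the Poisson likelihood is conjugate: the posterior is Gamma(α + ΣXᵢ, β + n).
After batch 1: Gamma(α+S, β+n) = Gamma(13.76+3, 0.34+7) = Gamma(16.76, 7.34).
After batch 2: Gamma(α+S, β+n) = Gamma(16.76+7, 7.34+13) = Gamma(23.76, 20.34).
Mode of Gamma(α,β) for α≥1 is (α−1)/β = 22.76/20.34 = 1.1190.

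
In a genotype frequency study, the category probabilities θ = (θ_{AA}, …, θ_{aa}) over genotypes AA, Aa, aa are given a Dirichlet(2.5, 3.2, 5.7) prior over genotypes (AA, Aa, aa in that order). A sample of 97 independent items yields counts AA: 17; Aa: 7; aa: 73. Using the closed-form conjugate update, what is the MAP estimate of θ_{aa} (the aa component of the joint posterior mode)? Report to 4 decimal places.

0.7372

The Dirichlet prior is conjugate to the Multinomial likelihood: each posterior αⱼ = prior αⱼ + observed count nⱼ.
Posterior concentration: (19.5, 10.2, 78.7), total = 108.4.
Joint mode component: (α_{aa}−1)/(Σα−K) = 77.7/105.4 = 0.7372.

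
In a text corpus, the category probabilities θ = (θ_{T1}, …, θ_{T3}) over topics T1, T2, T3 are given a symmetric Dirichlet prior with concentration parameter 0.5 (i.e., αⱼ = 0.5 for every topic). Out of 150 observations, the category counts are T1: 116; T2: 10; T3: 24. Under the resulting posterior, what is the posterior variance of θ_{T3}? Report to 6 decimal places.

The Dirichlet prior is conjugate to the Multinomial likelihood: each posterior αⱼ = prior αⱼ + observed count nⱼ.
Posterior concentration: (116.5, 10.5, 24.5), total = 151.5.
Var[θ_j] = α_j(Σα−α_j)/((Σα)²(Σα+1)) = 24.5·127.0/(151.5²·152.5) = 0.000889.

0.000889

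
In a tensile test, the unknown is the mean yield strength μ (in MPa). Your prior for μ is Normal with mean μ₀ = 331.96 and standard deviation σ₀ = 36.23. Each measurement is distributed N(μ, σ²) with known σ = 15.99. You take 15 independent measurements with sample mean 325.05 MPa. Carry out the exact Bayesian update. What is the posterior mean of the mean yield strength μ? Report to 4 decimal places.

For Normal data with known variance σ², a Normal(μ₀, σ₀²) prior on μ is conjugate. Posterior precision = 1/σ₀² + n/σ²; posterior mean is the precision-weighted average of μ₀ and x̄.
n·x̄ = 15·325.05 = 4875.75.
σ₀² = 36.23² = 1312.6129, σ² = 15.99² = 255.6801; σ² + n·σ₀² = 255.6801 + 15·1312.6129 = 19944.8736.
Posterior mean = (μ₀/σ₀² + n·x̄/σ²)/(1/σ₀² + n/σ²) = (σ²·μ₀ + σ₀²·n·x̄)/(σ² + n·σ₀²) = (255.6801·331.96 + 1312.6129·4875.75)/19944.8736 = 6484847.913171/19944.8736 = 325.1386.

325.1386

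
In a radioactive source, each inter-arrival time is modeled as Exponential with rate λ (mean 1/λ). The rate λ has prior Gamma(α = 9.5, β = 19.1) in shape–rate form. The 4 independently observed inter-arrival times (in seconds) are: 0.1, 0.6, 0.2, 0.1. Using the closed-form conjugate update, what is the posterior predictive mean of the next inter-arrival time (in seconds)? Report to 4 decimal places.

1.6080

With a Gamma(shape α, rate β) prior on the exponential rate λ, the posterior after n observations with total T = Σxᵢ is Gamma(α+n, β+T).
Sum of observations T = 1.0 seconds; n = 4.
Posterior: Gamma(9.5+4, 19.1+1.0) = Gamma(13.5, 20.1).
The predictive distribution for the next observation is Lomax; its mean is β/(α−1) = 20.1/12.5 = 1.6080.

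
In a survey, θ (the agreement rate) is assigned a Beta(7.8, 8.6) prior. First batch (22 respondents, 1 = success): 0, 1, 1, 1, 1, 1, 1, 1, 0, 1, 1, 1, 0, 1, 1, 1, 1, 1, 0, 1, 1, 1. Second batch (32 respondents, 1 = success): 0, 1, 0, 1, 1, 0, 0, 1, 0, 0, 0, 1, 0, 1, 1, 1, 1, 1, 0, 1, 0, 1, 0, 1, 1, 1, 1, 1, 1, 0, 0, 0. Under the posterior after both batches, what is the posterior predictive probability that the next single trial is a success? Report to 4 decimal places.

0.6222

The Beta prior is conjugate to a Binomial/Bernoulli likelihood; the update adds successes to α and failures to β.
After batch 1: Beta(7.8+18, 8.6+4) = Beta(25.8, 12.6).
After batch 2: Beta(25.8+18, 12.6+14) = Beta(43.8, 26.6).
For a single future Bernoulli trial, P(success | data) = α/(α+β) = 0.6222.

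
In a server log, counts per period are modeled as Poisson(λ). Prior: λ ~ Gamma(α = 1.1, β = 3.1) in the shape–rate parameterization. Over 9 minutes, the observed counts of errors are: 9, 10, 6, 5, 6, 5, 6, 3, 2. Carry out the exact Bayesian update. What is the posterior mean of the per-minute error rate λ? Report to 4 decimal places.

4.3884

With a Gamma(shape α, rate β) prior, the Poisson likelihood is conjugate: the posterior is Gamma(α + ΣXᵢ, β + n).
Sum of counts S = 52 over n = 9 minutes.
Posterior: Gamma(α+S, β+n) = Gamma(1.1+52, 3.1+9) = Gamma(53.1, 12.1).
Posterior mean = α/β = 53.1/12.1 = 4.3884.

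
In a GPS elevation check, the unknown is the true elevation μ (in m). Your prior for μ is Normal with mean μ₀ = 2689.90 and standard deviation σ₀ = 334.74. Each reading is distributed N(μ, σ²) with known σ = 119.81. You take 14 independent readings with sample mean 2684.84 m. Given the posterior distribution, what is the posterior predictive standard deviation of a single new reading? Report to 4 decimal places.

123.9776

For Normal data with known variance σ², a Normal(μ₀, σ₀²) prior on μ is conjugate. Posterior precision = 1/σ₀² + n/σ²; posterior mean is the precision-weighted average of μ₀ and x̄.
σ₀² = 334.74² = 112050.8676, σ² = 119.81² = 14354.4361; σ² + n·σ₀² = 14354.4361 + 14·112050.8676 = 1583066.5825.
Posterior precision = 1/σ₀² + n/σ² = 1/112050.8676 + 14/14354.4361 = (σ² + n·σ₀²)/(σ₀²σ²) = 1583066.5825/(112050.8676·14354.4361); posterior variance σₙ² = σ₀²σ²/(σ² + n·σ₀²) = 112050.8676·14354.4361/1583066.5825 = 1016.019817.
Predictive variance for one new observation = σₙ² + σ² = 112050.8676·14354.4361/1583066.5825 + 14354.4361 = σ²·(σ₀² + 1583066.5825)/1583066.5825 = 14354.4361·1695117.4501/1583066.5825 = 15370.455917; SD = √(14354.4361·1695117.4501/1583066.5825) = 123.9776.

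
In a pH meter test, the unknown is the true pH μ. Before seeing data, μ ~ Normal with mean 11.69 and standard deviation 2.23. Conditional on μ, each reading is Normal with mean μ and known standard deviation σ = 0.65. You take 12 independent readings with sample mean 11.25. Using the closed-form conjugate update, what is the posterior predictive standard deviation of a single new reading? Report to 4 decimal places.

For Normal data with known variance σ², a Normal(μ₀, σ₀²) prior on μ is conjugate. Posterior precision = 1/σ₀² + n/σ²; posterior mean is the precision-weighted average of μ₀ and x̄.
σ₀² = 2.23² = 4.9729, σ² = 0.65² = 0.4225; σ² + n·σ₀² = 0.4225 + 12·4.9729 = 60.0973.
Posterior precision = 1/σ₀² + n/σ² = 1/4.9729 + 12/0.4225 = (σ² + n·σ₀²)/(σ₀²σ²) = 60.0973/(4.9729·0.4225); posterior variance σₙ² = σ₀²σ²/(σ² + n·σ₀²) = 4.9729·0.4225/60.0973 = 0.034961.
Predictive variance for one new observation = σₙ² + σ² = 4.9729·0.4225/60.0973 + 0.4225 = σ²·(σ₀² + 60.0973)/60.0973 = 0.4225·65.0702/60.0973 = 0.457461; SD = √(0.4225·65.0702/60.0973) = 0.6764.

0.6764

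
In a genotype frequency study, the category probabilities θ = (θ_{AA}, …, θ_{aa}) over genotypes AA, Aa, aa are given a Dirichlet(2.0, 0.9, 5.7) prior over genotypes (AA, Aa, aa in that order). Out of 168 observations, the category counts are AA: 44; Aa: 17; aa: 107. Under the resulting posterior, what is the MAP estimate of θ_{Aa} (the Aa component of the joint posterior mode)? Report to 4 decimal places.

0.0974

The Dirichlet prior is conjugate to the Multinomial likelihood: each posterior αⱼ = prior αⱼ + observed count nⱼ.
Posterior concentration: (46.0, 17.9, 112.7), total = 176.6.
Joint mode component: (α_{Aa}−1)/(Σα−K) = 16.9/173.6 = 0.0974.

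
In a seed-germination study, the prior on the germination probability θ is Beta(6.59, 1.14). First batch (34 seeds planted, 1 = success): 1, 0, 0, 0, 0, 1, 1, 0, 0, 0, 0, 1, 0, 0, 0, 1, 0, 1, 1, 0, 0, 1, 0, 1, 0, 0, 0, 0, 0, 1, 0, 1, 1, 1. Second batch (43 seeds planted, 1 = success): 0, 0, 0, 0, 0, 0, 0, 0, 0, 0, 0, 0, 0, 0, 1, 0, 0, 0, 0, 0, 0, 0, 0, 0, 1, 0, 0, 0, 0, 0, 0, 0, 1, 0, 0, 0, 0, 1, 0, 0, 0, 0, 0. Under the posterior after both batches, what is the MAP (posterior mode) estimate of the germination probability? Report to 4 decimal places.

0.2731

The Beta prior is conjugate to a Binomial/Bernoulli likelihood; the update adds successes to α and failures to β.
After batch 1: Beta(6.59+13, 1.14+21) = Beta(19.59, 22.14).
After batch 2: Beta(19.59+4, 22.14+39) = Beta(23.59, 61.14).
Mode of Beta(a,b) for a,b>1 is (a−1)/(a+b−2) = 22.59/82.73 = 0.2731.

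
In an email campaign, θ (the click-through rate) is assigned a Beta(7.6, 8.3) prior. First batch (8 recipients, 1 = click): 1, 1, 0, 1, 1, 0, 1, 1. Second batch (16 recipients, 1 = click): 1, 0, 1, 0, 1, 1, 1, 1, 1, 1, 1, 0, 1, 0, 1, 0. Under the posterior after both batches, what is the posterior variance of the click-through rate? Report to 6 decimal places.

0.005780

The Beta prior is conjugate to a Binomial/Bernoulli likelihood; the update adds successes to α and failures to β.
After batch 1: Beta(7.6+6, 8.3+2) = Beta(13.6, 10.3).
After batch 2: Beta(13.6+11, 10.3+5) = Beta(24.6, 15.3).
Var = αβ/((α+β)²(α+β+1)) = 24.6·15.3/(39.9²·40.9) = 0.005780.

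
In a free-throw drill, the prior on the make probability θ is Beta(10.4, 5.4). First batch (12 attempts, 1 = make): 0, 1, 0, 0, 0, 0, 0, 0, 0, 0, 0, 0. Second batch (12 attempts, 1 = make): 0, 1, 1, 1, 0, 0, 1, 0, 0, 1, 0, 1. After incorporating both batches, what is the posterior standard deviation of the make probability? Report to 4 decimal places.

0.0777

The Beta prior is conjugate to a Binomial/Bernoulli likelihood; the update adds successes to α and failures to β.
After batch 1: Beta(10.4+1, 5.4+11) = Beta(11.4, 16.4).
After batch 2: Beta(11.4+6, 16.4+6) = Beta(17.4, 22.4).
Var = αβ/((α+β)²(α+β+1)) = 17.4·22.4/(39.8²·40.8) = 0.00603074; SD = √0.00603074 = 0.0777.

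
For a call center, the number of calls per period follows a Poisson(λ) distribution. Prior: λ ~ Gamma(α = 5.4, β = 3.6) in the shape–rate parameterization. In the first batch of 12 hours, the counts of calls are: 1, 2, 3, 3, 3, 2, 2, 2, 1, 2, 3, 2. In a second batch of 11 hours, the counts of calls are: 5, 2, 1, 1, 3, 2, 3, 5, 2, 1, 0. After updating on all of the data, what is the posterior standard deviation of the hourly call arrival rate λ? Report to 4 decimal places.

0.2823

With a Gamma(shape α, rate β) prior, the Poisson likelihood is conjugate: the posterior is Gamma(α + ΣXᵢ, β + n).
Batch 1: sum of counts S = 26 over n = 12 hours.
After batch 1: Gamma(α+S, β+n) = Gamma(5.4+26, 3.6+12) = Gamma(31.4, 15.6).
Batch 2: sum of counts S = 25 over n = 11 hours.
After batch 2: Gamma(α+S, β+n) = Gamma(31.4+25, 15.6+11) = Gamma(56.4, 26.6).
SD = √α/β = √56.4/26.6 = 0.2823.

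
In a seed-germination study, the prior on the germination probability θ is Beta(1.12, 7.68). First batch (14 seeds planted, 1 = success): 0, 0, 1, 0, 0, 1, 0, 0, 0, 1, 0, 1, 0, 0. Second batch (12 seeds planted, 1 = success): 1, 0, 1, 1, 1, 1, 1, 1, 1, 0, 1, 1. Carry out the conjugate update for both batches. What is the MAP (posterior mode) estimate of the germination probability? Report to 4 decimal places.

0.4305

The Beta prior is conjugate to a Binomial/Bernoulli likelihood; the update adds successes to α and failures to β.
After batch 1: Beta(1.12+4, 7.68+10) = Beta(5.12, 17.68).
After batch 2: Beta(5.12+10, 17.68+2) = Beta(15.12, 19.68).
Mode of Beta(a,b) for a,b>1 is (a−1)/(a+b−2) = 14.12/32.80 = 0.4305.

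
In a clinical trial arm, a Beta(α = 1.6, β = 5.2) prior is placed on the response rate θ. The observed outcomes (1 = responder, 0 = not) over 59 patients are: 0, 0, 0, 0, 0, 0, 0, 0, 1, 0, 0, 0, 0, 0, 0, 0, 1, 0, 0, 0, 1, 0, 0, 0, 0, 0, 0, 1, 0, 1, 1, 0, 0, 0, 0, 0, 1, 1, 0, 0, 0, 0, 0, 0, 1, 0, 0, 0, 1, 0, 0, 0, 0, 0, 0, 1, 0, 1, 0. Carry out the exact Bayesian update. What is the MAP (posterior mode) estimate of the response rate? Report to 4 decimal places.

0.1975

The Beta prior is conjugate to a Binomial/Bernoulli likelihood; the update adds successes to α and failures to β.
Posterior: Beta(α+k, β+n−k) = Beta(1.6+12, 5.2+47) = Beta(13.6, 52.2).
Mode of Beta(a,b) for a,b>1 is (a−1)/(a+b−2) = 12.6/63.8 = 0.1975.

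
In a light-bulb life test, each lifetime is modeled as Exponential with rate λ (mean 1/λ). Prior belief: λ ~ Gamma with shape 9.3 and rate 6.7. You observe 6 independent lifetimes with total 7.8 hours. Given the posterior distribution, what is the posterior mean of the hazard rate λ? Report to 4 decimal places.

1.0552

With a Gamma(shape α, rate β) prior on the exponential rate λ, the posterior after n observations with total T = Σxᵢ is Gamma(α+n, β+T).
Posterior: Gamma(9.3+6, 6.7+7.8) = Gamma(15.3, 14.5).
Posterior mean of λ = α/β = 15.3/14.5 = 1.0552.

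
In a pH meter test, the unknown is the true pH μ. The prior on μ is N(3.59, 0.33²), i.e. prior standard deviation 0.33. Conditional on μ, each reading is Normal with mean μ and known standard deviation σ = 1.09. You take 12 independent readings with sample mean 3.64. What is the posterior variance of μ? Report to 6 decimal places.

For Normal data with known variance σ², a Normal(μ₀, σ₀²) prior on μ is conjugate. Posterior precision = 1/σ₀² + n/σ²; posterior mean is the precision-weighted average of μ₀ and x̄.
σ₀² = 0.33² = 0.1089, σ² = 1.09² = 1.1881; σ² + n·σ₀² = 1.1881 + 12·0.1089 = 2.4949.
Posterior precision = 1/σ₀² + n/σ² = 1/0.1089 + 12/1.1881 = (σ² + n·σ₀²)/(σ₀²σ²) = 2.4949/(0.1089·1.1881); posterior variance σₙ² = σ₀²σ²/(σ² + n·σ₀²) = 0.1089·1.1881/2.4949 = 0.051859.

0.051859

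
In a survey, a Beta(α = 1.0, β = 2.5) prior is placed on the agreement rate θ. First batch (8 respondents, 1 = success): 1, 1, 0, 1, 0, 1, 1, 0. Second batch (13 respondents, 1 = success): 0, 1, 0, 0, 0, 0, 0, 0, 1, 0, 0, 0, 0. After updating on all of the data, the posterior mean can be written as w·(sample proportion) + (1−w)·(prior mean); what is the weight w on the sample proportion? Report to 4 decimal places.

0.8571

The Beta prior is conjugate to a Binomial/Bernoulli likelihood; the update adds successes to α and failures to β.
Total number of respondents: n = 8 + 13 = 21.
Posterior mean = (α₀+k)/(α₀+β₀+n) = [n/(α₀+β₀+n)]·(k/n) + [(α₀+β₀)/(α₀+β₀+n)]·α₀/(α₀+β₀), so only n and the prior enter the weight.
The weight on the data is w = n/(α₀+β₀+n) = 21/(1.0+2.5+21) = 21/24.5 = 0.8571.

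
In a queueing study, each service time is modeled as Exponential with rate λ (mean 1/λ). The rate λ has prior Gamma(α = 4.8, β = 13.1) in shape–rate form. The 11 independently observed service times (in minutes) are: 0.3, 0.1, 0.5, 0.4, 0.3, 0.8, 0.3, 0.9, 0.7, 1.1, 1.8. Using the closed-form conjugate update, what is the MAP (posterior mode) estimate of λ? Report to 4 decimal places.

0.7291

With a Gamma(shape α, rate β) prior on the exponential rate λ, the posterior after n observations with total T = Σxᵢ is Gamma(α+n, β+T).
Sum of observations T = 7.2 minutes; n = 11.
Posterior: Gamma(4.8+11, 13.1+7.2) = Gamma(15.8, 20.3).
Mode = (α−1)/β = 0.7291.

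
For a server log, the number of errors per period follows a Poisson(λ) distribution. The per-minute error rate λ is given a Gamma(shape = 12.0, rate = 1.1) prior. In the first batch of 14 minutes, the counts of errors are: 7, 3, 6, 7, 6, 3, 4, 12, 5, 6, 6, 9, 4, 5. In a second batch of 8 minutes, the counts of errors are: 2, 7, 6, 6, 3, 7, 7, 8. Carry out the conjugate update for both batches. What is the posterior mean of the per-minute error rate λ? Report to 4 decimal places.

6.1039

With a Gamma(shape α, rate β) prior, the Poisson likelihood is conjugate: the posterior is Gamma(α + ΣXᵢ, β + n).
Batch 1: sum of counts S = 83 over n = 14 minutes.
After batch 1: Gamma(α+S, β+n) = Gamma(12.0+83, 1.1+14) = Gamma(95.0, 15.1).
Batch 2: sum of counts S = 46 over n = 8 minutes.
After batch 2: Gamma(α+S, β+n) = Gamma(95.0+46, 15.1+8) = Gamma(141.0, 23.1).
Posterior mean = α/β = 141.0/23.1 = 6.1039.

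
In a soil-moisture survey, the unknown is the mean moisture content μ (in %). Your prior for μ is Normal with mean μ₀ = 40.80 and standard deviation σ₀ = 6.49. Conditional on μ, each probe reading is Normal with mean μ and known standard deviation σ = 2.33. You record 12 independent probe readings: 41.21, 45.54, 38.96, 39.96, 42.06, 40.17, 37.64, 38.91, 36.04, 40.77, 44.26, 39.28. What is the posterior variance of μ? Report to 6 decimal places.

For Normal data with known variance σ², a Normal(μ₀, σ₀²) prior on μ is conjugate. Posterior precision = 1/σ₀² + n/σ²; posterior mean is the precision-weighted average of μ₀ and x̄.
σ₀² = 6.49² = 42.1201, σ² = 2.33² = 5.4289; σ² + n·σ₀² = 5.4289 + 12·42.1201 = 510.8701.
Posterior precision = 1/σ₀² + n/σ² = 1/42.1201 + 12/5.4289 = (σ² + n·σ₀²)/(σ₀²σ²) = 510.8701/(42.1201·5.4289); posterior variance σₙ² = σ₀²σ²/(σ² + n·σ₀²) = 42.1201·5.4289/510.8701 = 0.447601.

0.447601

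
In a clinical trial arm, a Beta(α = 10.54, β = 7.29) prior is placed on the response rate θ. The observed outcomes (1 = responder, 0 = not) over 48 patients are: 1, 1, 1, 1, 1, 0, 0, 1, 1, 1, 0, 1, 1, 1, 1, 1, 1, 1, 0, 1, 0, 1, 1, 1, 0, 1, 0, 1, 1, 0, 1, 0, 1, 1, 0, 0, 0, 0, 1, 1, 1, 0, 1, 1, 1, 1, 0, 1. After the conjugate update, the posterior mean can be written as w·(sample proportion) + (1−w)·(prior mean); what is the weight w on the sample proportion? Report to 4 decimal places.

The Beta prior is conjugate to a Binomial/Bernoulli likelihood; the update adds successes to α and failures to β.
Posterior mean = (α₀+k)/(α₀+β₀+n) = [n/(α₀+β₀+n)]·(k/n) + [(α₀+β₀)/(α₀+β₀+n)]·α₀/(α₀+β₀), so only n and the prior enter the weight.
The weight on the data is w = n/(α₀+β₀+n) = 48/(10.54+7.29+48) = 48/65.83 = 0.7292.

0.7292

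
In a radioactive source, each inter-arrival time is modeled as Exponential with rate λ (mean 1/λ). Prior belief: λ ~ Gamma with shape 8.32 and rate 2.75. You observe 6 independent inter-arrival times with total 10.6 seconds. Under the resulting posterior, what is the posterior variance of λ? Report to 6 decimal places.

0.080349

With a Gamma(shape α, rate β) prior on the exponential rate λ, the posterior after n observations with total T = Σxᵢ is Gamma(α+n, β+T).
Posterior: Gamma(8.32+6, 2.75+10.6) = Gamma(14.32, 13.35).
Var = α/β² = 0.080349.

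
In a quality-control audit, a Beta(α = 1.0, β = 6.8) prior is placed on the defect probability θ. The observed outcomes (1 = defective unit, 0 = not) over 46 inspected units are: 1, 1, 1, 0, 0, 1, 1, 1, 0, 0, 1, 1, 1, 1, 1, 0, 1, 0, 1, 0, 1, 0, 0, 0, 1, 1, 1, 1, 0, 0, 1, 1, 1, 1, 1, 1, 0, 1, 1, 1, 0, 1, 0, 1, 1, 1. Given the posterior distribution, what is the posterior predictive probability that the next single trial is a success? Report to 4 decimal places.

0.5948

The Beta prior is conjugate to a Binomial/Bernoulli likelihood; the update adds successes to α and failures to β.
Posterior: Beta(α+k, β+n−k) = Beta(1.0+31, 6.8+15) = Beta(32.0, 21.8).
For a single future Bernoulli trial, P(success | data) = α/(α+β) = 0.5948.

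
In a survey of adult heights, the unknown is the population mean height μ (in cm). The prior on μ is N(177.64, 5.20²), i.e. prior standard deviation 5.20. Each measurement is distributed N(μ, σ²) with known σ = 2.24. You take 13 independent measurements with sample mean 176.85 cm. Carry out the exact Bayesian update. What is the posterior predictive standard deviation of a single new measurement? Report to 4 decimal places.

2.3234

For Normal data with known variance σ², a Normal(μ₀, σ₀²) prior on μ is conjugate. Posterior precision = 1/σ₀² + n/σ²; posterior mean is the precision-weighted average of μ₀ and x̄.
σ₀² = 5.20² = 27.04, σ² = 2.24² = 5.0176; σ² + n·σ₀² = 5.0176 + 13·27.04 = 356.5376.
Posterior precision = 1/σ₀² + n/σ² = 1/27.04 + 13/5.0176 = (σ² + n·σ₀²)/(σ₀²σ²) = 356.5376/(27.04·5.0176); posterior variance σₙ² = σ₀²σ²/(σ² + n·σ₀²) = 27.04·5.0176/356.5376 = 0.380537.
Predictive variance for one new observation = σₙ² + σ² = 27.04·5.0176/356.5376 + 5.0176 = σ²·(σ₀² + 356.5376)/356.5376 = 5.0176·383.5776/356.5376 = 5.398137; SD = √(5.0176·383.5776/356.5376) = 2.3234.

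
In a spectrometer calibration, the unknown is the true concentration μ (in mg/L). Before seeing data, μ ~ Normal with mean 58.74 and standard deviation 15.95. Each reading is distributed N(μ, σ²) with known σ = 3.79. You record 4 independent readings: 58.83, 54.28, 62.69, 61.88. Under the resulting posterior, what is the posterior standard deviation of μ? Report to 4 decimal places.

For Normal data with known variance σ², a Normal(μ₀, σ₀²) prior on μ is conjugate. Posterior precision = 1/σ₀² + n/σ²; posterior mean is the precision-weighted average of μ₀ and x̄.
σ₀² = 15.95² = 254.4025, σ² = 3.79² = 14.3641; σ² + n·σ₀² = 14.3641 + 4·254.4025 = 1031.9741.
Posterior precision = 1/σ₀² + n/σ² = 1/254.4025 + 4/14.3641 = (σ² + n·σ₀²)/(σ₀²σ²) = 1031.9741/(254.4025·14.3641); posterior variance σₙ² = σ₀²σ²/(σ² + n·σ₀²) = 254.4025·14.3641/1031.9741 = 3.541041.
Posterior SD = √σₙ² = √(254.4025·14.3641/1031.9741) = 1.8818.

1.8818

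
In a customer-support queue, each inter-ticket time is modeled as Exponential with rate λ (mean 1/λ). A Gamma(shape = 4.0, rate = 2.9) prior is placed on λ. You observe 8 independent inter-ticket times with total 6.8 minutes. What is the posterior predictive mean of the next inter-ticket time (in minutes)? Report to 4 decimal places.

With a Gamma(shape α, rate β) prior on the exponential rate λ, the posterior after n observations with total T = Σxᵢ is Gamma(α+n, β+T).
Posterior: Gamma(4.0+8, 2.9+6.8) = Gamma(12.0, 9.7).
The predictive distribution for the next observation is Lomax; its mean is β/(α−1) = 9.7/11.0 = 0.8818.

0.8818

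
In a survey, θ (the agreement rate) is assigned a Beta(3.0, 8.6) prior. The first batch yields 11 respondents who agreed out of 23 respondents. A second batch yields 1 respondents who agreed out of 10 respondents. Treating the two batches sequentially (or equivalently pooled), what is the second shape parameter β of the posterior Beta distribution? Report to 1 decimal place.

29.6

The Beta prior is conjugate to a Binomial/Bernoulli likelihood; the update adds successes to α and failures to β.
After batch 1: Beta(3.0+11, 8.6+12) = Beta(14.0, 20.6).
After batch 2: Beta(14.0+1, 20.6+9) = Beta(15.0, 29.6).
Posterior β = 29.6.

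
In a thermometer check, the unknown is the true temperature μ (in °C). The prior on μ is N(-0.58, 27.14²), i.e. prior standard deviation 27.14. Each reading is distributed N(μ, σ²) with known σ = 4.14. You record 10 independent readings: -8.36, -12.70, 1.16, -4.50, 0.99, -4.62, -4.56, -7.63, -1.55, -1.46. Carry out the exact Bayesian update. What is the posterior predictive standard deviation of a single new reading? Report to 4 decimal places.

4.3416

For Normal data with known variance σ², a Normal(μ₀, σ₀²) prior on μ is conjugate. Posterior precision = 1/σ₀² + n/σ²; posterior mean is the precision-weighted average of μ₀ and x̄.
σ₀² = 27.14² = 736.5796, σ² = 4.14² = 17.1396; σ² + n·σ₀² = 17.1396 + 10·736.5796 = 7382.9356.
Posterior precision = 1/σ₀² + n/σ² = 1/736.5796 + 10/17.1396 = (σ² + n·σ₀²)/(σ₀²σ²) = 7382.9356/(736.5796·17.1396); posterior variance σₙ² = σ₀²σ²/(σ² + n·σ₀²) = 736.5796·17.1396/7382.9356 = 1.709981.
Predictive variance for one new observation = σₙ² + σ² = 736.5796·17.1396/7382.9356 + 17.1396 = σ²·(σ₀² + 7382.9356)/7382.9356 = 17.1396·8119.5152/7382.9356 = 18.849581; SD = √(17.1396·8119.5152/7382.9356) = 4.3416.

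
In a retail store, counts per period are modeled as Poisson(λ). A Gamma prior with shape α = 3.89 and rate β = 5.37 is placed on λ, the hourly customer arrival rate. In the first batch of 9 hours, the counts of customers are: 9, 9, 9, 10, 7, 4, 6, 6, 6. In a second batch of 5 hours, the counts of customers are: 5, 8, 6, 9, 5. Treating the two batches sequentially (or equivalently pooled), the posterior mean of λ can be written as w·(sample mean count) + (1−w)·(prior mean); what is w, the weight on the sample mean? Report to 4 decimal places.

0.7228

With a Gamma(shape α, rate β) prior, the Poisson likelihood is conjugate: the posterior is Gamma(α + ΣXᵢ, β + n).
Total number of hours: n = 9 + 5 = 14.
Posterior mean = (α₀+S)/(β₀+n) = [n/(β₀+n)]·(S/n) + [β₀/(β₀+n)]·(α₀/β₀), so only n and β₀ enter the weight.
Weight on data w = n/(β₀+n) = 14/(5.37+14) = 14/19.37 = 0.7228.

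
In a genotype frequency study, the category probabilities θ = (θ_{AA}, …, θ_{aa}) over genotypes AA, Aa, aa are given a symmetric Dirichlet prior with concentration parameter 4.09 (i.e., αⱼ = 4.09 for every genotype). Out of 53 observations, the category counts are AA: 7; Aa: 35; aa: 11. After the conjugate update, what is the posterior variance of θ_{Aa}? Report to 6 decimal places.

0.003625

The Dirichlet prior is conjugate to the Multinomial likelihood: each posterior αⱼ = prior αⱼ + observed count nⱼ.
Posterior concentration: (11.09, 39.09, 15.09), total = 65.27.
Var[θ_j] = α_j(Σα−α_j)/((Σα)²(Σα+1)) = 39.09·26.18/(65.27²·66.27) = 0.003625.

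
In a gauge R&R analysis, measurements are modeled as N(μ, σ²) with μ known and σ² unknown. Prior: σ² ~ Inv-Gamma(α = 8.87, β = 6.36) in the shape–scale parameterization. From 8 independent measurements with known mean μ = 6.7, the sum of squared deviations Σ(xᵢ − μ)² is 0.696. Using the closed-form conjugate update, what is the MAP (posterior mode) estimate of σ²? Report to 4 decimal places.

0.4836

With known mean μ and an Inverse-Gamma(α, β) prior on σ², the Normal likelihood is conjugate: posterior is Inv-Gamma(α + n/2, β + Σ(xᵢ−μ)²/2).
Posterior: Inv-Gamma(8.87 + 8/2, 6.36 + 0.696/2) = Inv-Gamma(12.87, 6.7080).
Mode = β/(α+1) = 6.7080/13.87 = 0.4836.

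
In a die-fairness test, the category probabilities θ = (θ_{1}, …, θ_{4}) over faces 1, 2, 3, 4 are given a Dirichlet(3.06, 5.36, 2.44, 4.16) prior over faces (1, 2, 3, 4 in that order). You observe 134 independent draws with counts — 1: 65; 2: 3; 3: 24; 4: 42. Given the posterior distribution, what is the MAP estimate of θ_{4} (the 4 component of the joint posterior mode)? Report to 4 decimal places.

0.3114

The Dirichlet prior is conjugate to the Multinomial likelihood: each posterior αⱼ = prior αⱼ + observed count nⱼ.
Posterior concentration: (68.06, 8.36, 26.44, 46.16), total = 149.02.
Joint mode component: (α_{4}−1)/(Σα−K) = 45.16/145.02 = 0.3114.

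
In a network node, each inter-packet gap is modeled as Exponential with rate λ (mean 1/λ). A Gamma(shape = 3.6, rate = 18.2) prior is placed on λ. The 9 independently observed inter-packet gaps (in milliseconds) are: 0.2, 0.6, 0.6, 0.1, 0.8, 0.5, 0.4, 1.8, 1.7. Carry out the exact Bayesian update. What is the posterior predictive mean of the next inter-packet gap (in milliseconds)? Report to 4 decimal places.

2.1466

With a Gamma(shape α, rate β) prior on the exponential rate λ, the posterior after n observations with total T = Σxᵢ is Gamma(α+n, β+T).
Sum of observations T = 6.7 milliseconds; n = 9.
Posterior: Gamma(3.6+9, 18.2+6.7) = Gamma(12.6, 24.9).
The predictive distribution for the next observation is Lomax; its mean is β/(α−1) = 24.9/11.6 = 2.1466.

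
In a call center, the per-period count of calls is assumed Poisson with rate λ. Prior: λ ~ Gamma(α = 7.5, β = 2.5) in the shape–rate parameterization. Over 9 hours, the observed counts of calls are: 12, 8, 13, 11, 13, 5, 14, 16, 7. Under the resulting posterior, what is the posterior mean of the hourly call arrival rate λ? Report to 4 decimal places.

9.2609

With a Gamma(shape α, rate β) prior, the Poisson likelihood is conjugate: the posterior is Gamma(α + ΣXᵢ, β + n).
Sum of counts S = 99 over n = 9 hours.
Posterior: Gamma(α+S, β+n) = Gamma(7.5+99, 2.5+9) = Gamma(106.5, 11.5).
Posterior mean = α/β = 106.5/11.5 = 9.2609.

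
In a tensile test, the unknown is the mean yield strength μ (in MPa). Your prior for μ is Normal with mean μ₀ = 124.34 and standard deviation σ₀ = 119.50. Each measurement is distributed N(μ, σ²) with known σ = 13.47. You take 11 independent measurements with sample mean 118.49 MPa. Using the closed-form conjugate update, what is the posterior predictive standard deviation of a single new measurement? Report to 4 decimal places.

For Normal data with known variance σ², a Normal(μ₀, σ₀²) prior on μ is conjugate. Posterior precision = 1/σ₀² + n/σ²; posterior mean is the precision-weighted average of μ₀ and x̄.
σ₀² = 119.50² = 14280.25, σ² = 13.47² = 181.4409; σ² + n·σ₀² = 181.4409 + 11·14280.25 = 157264.1909.
Posterior precision = 1/σ₀² + n/σ² = 1/14280.25 + 11/181.4409 = (σ² + n·σ₀²)/(σ₀²σ²) = 157264.1909/(14280.25·181.4409); posterior variance σₙ² = σ₀²σ²/(σ² + n·σ₀²) = 14280.25·181.4409/157264.1909 = 16.475597.
Predictive variance for one new observation = σₙ² + σ² = 14280.25·181.4409/157264.1909 + 181.4409 = σ²·(σ₀² + 157264.1909)/157264.1909 = 181.4409·171544.4409/157264.1909 = 197.916497; SD = √(181.4409·171544.4409/157264.1909) = 14.0683.

14.0683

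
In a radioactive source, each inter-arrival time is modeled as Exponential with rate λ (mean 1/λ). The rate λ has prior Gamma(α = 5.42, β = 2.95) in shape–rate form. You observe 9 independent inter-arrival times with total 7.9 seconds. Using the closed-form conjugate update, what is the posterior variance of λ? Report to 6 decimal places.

0.122491

With a Gamma(shape α, rate β) prior on the exponential rate λ, the posterior after n observations with total T = Σxᵢ is Gamma(α+n, β+T).
Posterior: Gamma(5.42+9, 2.95+7.9) = Gamma(14.42, 10.85).
Var = α/β² = 0.122491.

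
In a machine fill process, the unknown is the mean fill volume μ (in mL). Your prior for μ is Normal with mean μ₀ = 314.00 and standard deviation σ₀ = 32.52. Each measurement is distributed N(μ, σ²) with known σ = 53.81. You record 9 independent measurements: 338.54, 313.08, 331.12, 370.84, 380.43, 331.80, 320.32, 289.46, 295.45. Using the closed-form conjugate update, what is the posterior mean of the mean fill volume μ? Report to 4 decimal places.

326.3565

For Normal data with known variance σ², a Normal(μ₀, σ₀²) prior on μ is conjugate. Posterior precision = 1/σ₀² + n/σ²; posterior mean is the precision-weighted average of μ₀ and x̄.
Σxᵢ = 338.54 + 313.08 + 331.12 + 370.84 + 380.43 + 331.80 + 320.32 + 289.46 + 295.45 = 2971.04, so n·x̄ = 2971.04.
σ₀² = 32.52² = 1057.5504, σ² = 53.81² = 2895.5161; σ² + n·σ₀² = 2895.5161 + 9·1057.5504 = 12413.4697.
Posterior mean = (μ₀/σ₀² + n·x̄/σ²)/(1/σ₀² + n/σ²) = (σ²·μ₀ + σ₀²·n·x̄)/(σ² + n·σ₀²) = (2895.5161·314.00 + 1057.5504·2971.04)/12413.4697 = 4051216.595816/12413.4697 = 326.3565.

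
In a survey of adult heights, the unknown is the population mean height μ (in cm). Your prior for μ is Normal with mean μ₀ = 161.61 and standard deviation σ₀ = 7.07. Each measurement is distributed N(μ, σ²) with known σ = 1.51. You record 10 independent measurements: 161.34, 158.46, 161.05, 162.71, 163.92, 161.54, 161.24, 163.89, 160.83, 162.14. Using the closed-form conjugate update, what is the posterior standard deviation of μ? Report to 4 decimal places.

For Normal data with known variance σ², a Normal(μ₀, σ₀²) prior on μ is conjugate. Posterior precision = 1/σ₀² + n/σ²; posterior mean is the precision-weighted average of μ₀ and x̄.
σ₀² = 7.07² = 49.9849, σ² = 1.51² = 2.2801; σ² + n·σ₀² = 2.2801 + 10·49.9849 = 502.1291.
Posterior precision = 1/σ₀² + n/σ² = 1/49.9849 + 10/2.2801 = (σ² + n·σ₀²)/(σ₀²σ²) = 502.1291/(49.9849·2.2801); posterior variance σₙ² = σ₀²σ²/(σ² + n·σ₀²) = 49.9849·2.2801/502.1291 = 0.226975.
Posterior SD = √σₙ² = √(49.9849·2.2801/502.1291) = 0.4764.

0.4764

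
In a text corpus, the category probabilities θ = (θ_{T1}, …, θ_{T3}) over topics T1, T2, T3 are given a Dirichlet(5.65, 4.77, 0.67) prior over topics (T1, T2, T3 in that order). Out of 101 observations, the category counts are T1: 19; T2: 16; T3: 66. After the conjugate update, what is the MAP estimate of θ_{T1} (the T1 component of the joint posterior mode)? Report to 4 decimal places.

0.2168

The Dirichlet prior is conjugate to the Multinomial likelihood: each posterior αⱼ = prior αⱼ + observed count nⱼ.
Posterior concentration: (24.65, 20.77, 66.67), total = 112.09.
Joint mode component: (α_{T1}−1)/(Σα−K) = 23.65/109.09 = 0.2168.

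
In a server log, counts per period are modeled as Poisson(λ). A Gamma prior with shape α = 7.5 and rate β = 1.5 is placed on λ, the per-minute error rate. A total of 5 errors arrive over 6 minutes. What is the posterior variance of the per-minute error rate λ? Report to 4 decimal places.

With a Gamma(shape α, rate β) prior, the Poisson likelihood is conjugate: the posterior is Gamma(α + ΣXᵢ, β + n).
Posterior: Gamma(α+S, β+n) = Gamma(7.5+5, 1.5+6) = Gamma(12.5, 7.5).
Var = α/β² = 12.5/7.5² = 0.2222.

0.2222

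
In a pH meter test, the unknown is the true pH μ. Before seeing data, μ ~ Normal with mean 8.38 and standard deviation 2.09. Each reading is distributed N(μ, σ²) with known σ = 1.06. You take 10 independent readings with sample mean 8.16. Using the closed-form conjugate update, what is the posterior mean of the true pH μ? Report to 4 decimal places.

8.1655

For Normal data with known variance σ², a Normal(μ₀, σ₀²) prior on μ is conjugate. Posterior precision = 1/σ₀² + n/σ²; posterior mean is the precision-weighted average of μ₀ and x̄.
n·x̄ = 10·8.16 = 81.6.
σ₀² = 2.09² = 4.3681, σ² = 1.06² = 1.1236; σ² + n·σ₀² = 1.1236 + 10·4.3681 = 44.8046.
Posterior mean = (μ₀/σ₀² + n·x̄/σ²)/(1/σ₀² + n/σ²) = (σ²·μ₀ + σ₀²·n·x̄)/(σ² + n·σ₀²) = (1.1236·8.38 + 4.3681·81.6)/44.8046 = 365.852728/44.8046 = 8.1655.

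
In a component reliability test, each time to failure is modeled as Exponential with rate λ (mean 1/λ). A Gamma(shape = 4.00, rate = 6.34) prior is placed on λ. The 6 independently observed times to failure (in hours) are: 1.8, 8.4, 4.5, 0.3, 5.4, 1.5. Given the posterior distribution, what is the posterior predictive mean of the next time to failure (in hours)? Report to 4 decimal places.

3.1378

With a Gamma(shape α, rate β) prior on the exponential rate λ, the posterior after n observations with total T = Σxᵢ is Gamma(α+n, β+T).
Sum of observations T = 21.9 hours; n = 6.
Posterior: Gamma(4.00+6, 6.34+21.9) = Gamma(10.00, 28.24).
The predictive distribution for the next observation is Lomax; its mean is β/(α−1) = 28.24/9.00 = 3.1378.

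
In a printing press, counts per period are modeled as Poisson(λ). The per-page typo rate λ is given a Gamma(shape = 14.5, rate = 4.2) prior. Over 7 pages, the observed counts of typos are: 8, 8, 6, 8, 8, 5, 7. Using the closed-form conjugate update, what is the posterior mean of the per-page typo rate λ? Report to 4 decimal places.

With a Gamma(shape α, rate β) prior, the Poisson likelihood is conjugate: the posterior is Gamma(α + ΣXᵢ, β + n).
Sum of counts S = 50 over n = 7 pages.
Posterior: Gamma(α+S, β+n) = Gamma(14.5+50, 4.2+7) = Gamma(64.5, 11.2).
Posterior mean = α/β = 64.5/11.2 = 5.7589.

5.7589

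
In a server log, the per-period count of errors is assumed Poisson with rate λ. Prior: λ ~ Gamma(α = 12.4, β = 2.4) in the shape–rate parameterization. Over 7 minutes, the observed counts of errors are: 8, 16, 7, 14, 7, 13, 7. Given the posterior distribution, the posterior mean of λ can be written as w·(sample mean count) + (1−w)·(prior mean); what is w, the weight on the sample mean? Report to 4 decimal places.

0.7447

With a Gamma(shape α, rate β) prior, the Poisson likelihood is conjugate: the posterior is Gamma(α + ΣXᵢ, β + n).
Posterior mean = (α₀+S)/(β₀+n) = [n/(β₀+n)]·(S/n) + [β₀/(β₀+n)]·(α₀/β₀), so only n and β₀ enter the weight.
Weight on data w = n/(β₀+n) = 7/(2.4+7) = 7/9.4 = 0.7447.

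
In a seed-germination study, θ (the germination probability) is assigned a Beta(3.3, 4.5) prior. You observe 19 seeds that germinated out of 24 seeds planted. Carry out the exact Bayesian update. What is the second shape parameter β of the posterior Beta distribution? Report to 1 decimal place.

9.5

The Beta prior is conjugate to a Binomial/Bernoulli likelihood; the update adds successes to α and failures to β.
Posterior: Beta(α+k, β+n−k) = Beta(3.3+19, 4.5+5) = Beta(22.3, 9.5).
Posterior β = 9.5.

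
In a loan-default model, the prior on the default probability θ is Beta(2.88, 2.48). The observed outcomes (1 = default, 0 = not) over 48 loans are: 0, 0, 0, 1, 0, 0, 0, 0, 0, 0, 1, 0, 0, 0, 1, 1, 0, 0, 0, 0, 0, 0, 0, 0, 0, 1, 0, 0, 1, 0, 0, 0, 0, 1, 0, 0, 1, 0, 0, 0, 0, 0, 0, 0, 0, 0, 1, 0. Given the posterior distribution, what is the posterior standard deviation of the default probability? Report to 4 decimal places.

The Beta prior is conjugate to a Binomial/Bernoulli likelihood; the update adds successes to α and failures to β.
Posterior: Beta(α+k, β+n−k) = Beta(2.88+9, 2.48+39) = Beta(11.88, 41.48).
Var = αβ/((α+β)²(α+β+1)) = 11.88·41.48/(53.36²·54.36) = 0.00318379; SD = √0.00318379 = 0.0564.

0.0564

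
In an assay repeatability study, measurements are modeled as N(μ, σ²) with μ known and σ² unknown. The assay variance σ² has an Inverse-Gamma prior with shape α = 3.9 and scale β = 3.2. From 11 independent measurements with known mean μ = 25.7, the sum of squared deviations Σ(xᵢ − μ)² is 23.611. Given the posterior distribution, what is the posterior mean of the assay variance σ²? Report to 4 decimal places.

With known mean μ and an Inverse-Gamma(α, β) prior on σ², the Normal likelihood is conjugate: posterior is Inv-Gamma(α + n/2, β + Σ(xᵢ−μ)²/2).
Posterior: Inv-Gamma(3.9 + 11/2, 3.2 + 23.611/2) = Inv-Gamma(9.40, 15.0055).
E[σ²|data] = β/(α−1) = 15.0055/8.40 = 1.7864.

1.7864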